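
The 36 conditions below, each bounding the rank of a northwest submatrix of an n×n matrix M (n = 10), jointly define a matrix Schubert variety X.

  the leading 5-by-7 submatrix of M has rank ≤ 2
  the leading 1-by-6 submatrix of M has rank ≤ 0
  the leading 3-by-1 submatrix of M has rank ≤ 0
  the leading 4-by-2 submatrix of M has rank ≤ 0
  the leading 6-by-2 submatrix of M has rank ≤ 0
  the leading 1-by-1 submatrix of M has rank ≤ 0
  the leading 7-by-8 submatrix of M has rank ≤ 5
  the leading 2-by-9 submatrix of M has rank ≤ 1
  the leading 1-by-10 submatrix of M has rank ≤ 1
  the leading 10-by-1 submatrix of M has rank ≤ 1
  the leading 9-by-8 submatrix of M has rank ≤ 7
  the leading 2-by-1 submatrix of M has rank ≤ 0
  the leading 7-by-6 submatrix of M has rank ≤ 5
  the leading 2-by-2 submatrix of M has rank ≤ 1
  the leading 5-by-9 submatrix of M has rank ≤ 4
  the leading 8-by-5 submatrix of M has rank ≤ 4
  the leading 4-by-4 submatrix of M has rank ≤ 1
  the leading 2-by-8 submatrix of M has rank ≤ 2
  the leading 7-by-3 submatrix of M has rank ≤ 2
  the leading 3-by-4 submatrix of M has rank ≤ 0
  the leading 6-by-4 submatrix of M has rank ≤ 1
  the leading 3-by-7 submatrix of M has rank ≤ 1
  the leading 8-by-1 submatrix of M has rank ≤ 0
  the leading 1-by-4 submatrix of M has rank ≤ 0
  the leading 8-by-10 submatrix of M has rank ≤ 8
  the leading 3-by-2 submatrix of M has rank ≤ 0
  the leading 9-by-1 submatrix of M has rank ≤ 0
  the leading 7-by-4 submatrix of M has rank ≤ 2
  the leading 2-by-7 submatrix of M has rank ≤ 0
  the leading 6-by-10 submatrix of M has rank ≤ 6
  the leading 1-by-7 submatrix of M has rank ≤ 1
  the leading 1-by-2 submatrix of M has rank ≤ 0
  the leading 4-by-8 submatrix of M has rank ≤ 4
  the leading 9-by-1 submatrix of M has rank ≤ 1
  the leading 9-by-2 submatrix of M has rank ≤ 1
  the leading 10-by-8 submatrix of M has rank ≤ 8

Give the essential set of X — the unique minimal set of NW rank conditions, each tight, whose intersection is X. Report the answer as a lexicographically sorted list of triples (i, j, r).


Recovering R(i,j) via the rank-extension bound from the 36 conditions:

  i=1: 0 | 0 | 0 | 0 | 0 | 0 | 0 | 1 | 1 | 1
  i=2: 0 | 0 | 0 | 0 | 0 | 0 | 0 | 1 | 1 | 2
  i=3: 0 | 0 | 0 | 0 | 1 | 1 | 1 | 2 | 2 | 3
  i=4: 0 | 0 | 1 | 1 | 2 | 2 | 2 | 3 | 3 | 4
  i=5: 0 | 0 | 1 | 1 | 2 | 2 | 2 | 3 | 4 | 5
  i=6: 0 | 0 | 1 | 1 | 2 | 3 | 3 | 4 | 5 | 6
  i=7: 0 | 1 | 2 | 2 | 3 | 4 | 4 | 5 | 6 | 7
  i=8: 0 | 1 | 2 | 3 | 4 | 5 | 5 | 6 | 7 | 8
  i=9: 0 | 1 | 2 | 3 | 4 | 5 | 6 | 7 | 8 | 9
  i=10: 1 | 2 | 3 | 4 | 5 | 6 | 7 | 8 | 9 | 10

second differences of R give the permutation w = (8, 10, 5, 3, 9, 6, 2, 4, 7, 1).

|D(w)|=32, |Ess(w)|=7:

[(2, 7, 0), (2, 9, 1), (3, 4, 0), (5, 7, 2), (6, 2, 0), (6, 4, 1), (9, 1, 0)]


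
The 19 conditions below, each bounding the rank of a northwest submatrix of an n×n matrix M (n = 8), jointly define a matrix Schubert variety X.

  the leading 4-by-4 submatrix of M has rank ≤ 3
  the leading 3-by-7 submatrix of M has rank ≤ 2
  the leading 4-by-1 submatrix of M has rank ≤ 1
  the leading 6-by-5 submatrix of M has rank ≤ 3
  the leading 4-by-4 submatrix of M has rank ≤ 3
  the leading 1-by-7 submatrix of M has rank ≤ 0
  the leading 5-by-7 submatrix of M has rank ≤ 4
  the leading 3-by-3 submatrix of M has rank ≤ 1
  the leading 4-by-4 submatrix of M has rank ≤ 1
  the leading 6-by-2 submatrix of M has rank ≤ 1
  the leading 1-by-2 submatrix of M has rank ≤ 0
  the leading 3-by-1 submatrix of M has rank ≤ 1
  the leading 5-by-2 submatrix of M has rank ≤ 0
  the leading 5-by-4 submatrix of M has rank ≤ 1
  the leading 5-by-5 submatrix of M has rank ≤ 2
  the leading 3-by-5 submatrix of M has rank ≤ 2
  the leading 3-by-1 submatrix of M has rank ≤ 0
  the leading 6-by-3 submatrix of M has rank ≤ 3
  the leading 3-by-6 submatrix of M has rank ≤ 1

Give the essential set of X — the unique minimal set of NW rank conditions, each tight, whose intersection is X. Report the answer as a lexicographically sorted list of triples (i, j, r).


Rank table r_w(8×8) implied by the 19 constraints:

  R[1]: 0 | 0 | 0 | 0 | 0 | 0 | 0 | 1
  R[2]: 0 | 0 | 1 | 1 | 1 | 1 | 1 | 2
  R[3]: 0 | 0 | 1 | 1 | 1 | 1 | 2 | 3
  R[4]: 0 | 0 | 1 | 1 | 2 | 2 | 3 | 4
  R[5]: 0 | 0 | 1 | 1 | 2 | 3 | 4 | 5
  R[6]: 1 | 1 | 2 | 2 | 3 | 4 | 5 | 6
  R[7]: 1 | 2 | 3 | 3 | 4 | 5 | 6 | 7
  R[8]: 1 | 2 | 3 | 4 | 5 | 6 | 7 | 8

hence w(1..8) = (8, 3, 7, 5, 6, 1, 2, 4).

4 SE-corners of the 20-cell Rothe diagram give Ess(w):

[(1, 7, 0), (3, 6, 1), (5, 2, 0), (5, 4, 1)]


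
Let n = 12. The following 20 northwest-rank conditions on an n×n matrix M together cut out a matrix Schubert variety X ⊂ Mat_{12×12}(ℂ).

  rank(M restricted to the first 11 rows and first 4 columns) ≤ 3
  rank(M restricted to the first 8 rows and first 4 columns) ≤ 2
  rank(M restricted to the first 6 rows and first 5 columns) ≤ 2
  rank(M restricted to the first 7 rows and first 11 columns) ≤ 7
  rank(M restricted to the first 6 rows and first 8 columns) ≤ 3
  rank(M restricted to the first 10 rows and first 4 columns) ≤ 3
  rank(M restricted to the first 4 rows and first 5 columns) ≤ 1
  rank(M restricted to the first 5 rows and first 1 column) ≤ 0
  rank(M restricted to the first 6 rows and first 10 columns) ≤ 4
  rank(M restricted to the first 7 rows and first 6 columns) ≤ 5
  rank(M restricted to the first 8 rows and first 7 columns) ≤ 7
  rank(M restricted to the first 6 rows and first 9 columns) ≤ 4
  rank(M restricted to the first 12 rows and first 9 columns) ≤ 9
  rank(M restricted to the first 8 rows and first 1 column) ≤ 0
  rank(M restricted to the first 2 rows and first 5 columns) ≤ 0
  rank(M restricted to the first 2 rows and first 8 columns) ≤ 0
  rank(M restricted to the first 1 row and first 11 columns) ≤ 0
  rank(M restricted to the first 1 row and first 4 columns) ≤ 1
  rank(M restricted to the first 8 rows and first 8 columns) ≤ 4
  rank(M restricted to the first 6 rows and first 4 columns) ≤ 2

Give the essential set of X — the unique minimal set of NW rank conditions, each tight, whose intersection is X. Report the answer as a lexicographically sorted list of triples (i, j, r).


The tightest implied rank at each (i,j), from the 20 conditions:

  R[1]: 0 0 0 0 0 0 0 0 0 0 0 1
  R[2]: 0 0 0 0 0 0 0 0 1 1 1 2
  R[3]: 0 1 1 1 1 1 1 1 2 2 2 3
  R[4]: 0 1 1 1 1 2 2 2 3 3 3 4
  R[5]: 0 1 2 2 2 3 3 3 4 4 4 5
  R[6]: 0 1 2 2 2 3 3 3 4 4 5 6
  R[7]: 0 1 2 2 3 4 4 4 5 5 6 7
  R[8]: 0 1 2 2 3 4 4 4 5 6 7 8
  R[9]: 1 2 3 3 4 5 5 5 6 7 8 9
  R[10]: 1 2 3 3 4 5 6 6 7 8 9 10
  R[11]: 1 2 3 3 4 5 6 7 8 9 10 11
  R[12]: 1 2 3 4 5 6 7 8 9 10 11 12

hence w(1..12) = (12, 9, 2, 6, 3, 11, 5, 10, 1, 7, 8, 4).

|D(w)|=39, |Ess(w)|=10:

[(1, 11, 0), (2, 8, 0), (4, 5, 1), (6, 5, 2), (6, 8, 3), (6, 10, 4), (8, 1, 0), (8, 4, 2), (8, 8, 4), (11, 4, 3)]


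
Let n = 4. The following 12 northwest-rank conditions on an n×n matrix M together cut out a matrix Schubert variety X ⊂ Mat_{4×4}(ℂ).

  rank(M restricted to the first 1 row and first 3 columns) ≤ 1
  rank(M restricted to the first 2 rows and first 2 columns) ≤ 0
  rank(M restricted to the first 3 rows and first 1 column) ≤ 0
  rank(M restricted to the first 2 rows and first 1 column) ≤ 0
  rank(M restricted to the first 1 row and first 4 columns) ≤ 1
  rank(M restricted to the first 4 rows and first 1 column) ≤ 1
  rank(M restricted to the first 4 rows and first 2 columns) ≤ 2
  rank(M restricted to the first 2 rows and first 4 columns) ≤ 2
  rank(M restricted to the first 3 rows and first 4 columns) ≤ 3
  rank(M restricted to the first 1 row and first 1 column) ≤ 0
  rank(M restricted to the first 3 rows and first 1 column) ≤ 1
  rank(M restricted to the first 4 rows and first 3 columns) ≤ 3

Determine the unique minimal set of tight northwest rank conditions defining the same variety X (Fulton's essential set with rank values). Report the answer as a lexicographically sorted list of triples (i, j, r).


Reconstructing r_w from the 12 given conditions:

  R[1]: 0  0  1  1
  R[2]: 0  0  1  2
  R[3]: 0  1  2  3
  R[4]: 1  2  3  4

so w = (3, 4, 2, 1).

Fulton essential set (2 of the 5 Rothe cells):

[(2, 2, 0), (3, 1, 0)]


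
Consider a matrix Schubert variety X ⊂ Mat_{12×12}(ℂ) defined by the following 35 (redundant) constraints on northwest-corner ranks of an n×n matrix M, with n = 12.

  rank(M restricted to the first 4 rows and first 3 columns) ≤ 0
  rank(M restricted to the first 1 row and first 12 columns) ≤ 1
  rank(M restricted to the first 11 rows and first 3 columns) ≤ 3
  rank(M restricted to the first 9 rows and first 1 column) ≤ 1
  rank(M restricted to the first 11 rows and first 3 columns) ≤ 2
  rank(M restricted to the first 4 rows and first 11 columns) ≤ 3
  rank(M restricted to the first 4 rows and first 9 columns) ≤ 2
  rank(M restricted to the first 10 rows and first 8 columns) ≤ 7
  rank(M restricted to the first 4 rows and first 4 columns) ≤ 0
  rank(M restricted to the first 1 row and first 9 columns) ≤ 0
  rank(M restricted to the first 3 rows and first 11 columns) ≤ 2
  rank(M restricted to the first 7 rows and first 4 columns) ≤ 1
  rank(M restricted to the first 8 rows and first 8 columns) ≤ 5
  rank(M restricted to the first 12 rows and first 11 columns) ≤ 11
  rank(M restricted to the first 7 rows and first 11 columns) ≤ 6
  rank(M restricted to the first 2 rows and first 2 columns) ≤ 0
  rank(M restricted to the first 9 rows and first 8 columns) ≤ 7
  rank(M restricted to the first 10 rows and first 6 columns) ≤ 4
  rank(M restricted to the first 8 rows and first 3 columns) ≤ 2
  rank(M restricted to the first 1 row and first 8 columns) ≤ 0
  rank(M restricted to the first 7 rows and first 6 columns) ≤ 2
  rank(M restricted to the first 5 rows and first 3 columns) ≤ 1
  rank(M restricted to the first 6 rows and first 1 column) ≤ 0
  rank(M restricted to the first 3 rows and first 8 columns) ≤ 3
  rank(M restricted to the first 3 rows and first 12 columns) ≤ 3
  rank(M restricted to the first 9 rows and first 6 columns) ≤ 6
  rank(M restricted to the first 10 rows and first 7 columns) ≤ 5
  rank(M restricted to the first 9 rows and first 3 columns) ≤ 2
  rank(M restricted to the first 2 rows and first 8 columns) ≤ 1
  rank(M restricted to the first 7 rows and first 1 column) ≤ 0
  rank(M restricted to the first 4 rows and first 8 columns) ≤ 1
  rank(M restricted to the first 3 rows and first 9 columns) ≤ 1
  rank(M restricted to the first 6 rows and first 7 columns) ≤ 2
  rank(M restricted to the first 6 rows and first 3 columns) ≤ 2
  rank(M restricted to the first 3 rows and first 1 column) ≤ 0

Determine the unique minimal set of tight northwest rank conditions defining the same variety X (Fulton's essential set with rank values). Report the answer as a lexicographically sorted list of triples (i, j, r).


Computing R[i][j] = min implied NW-rank bound (n=12, 35 conditions):

  0, 0, 0, 0, 0, 0, 0, 0, 0, 1, 1, 1
  0, 0, 0, 0, 1, 1, 1, 1, 1, 2, 2, 2
  0, 0, 0, 0, 1, 1, 1, 1, 1, 2, 2, 3
  0, 0, 0, 0, 1, 1, 1, 1, 2, 3, 3, 4
  0, 1, 1, 1, 2, 2, 2, 2, 3, 4, 4, 5
  0, 1, 1, 1, 2, 2, 2, 3, 4, 5, 5, 6
  0, 1, 1, 1, 2, 2, 3, 4, 5, 6, 6, 7
  1, 2, 2, 2, 3, 3, 4, 5, 6, 7, 7, 8
  1, 2, 2, 3, 4, 4, 5, 6, 7, 8, 8, 9
  1, 2, 2, 3, 4, 4, 5, 6, 7, 8, 9, 10
  1, 2, 2, 3, 4, 5, 6, 7, 8, 9, 10, 11
  1, 2, 3, 4, 5, 6, 7, 8, 9, 10, 11, 12

giving w = (10, 5, 12, 9, 2, 8, 7, 1, 4, 11, 6, 3) via Δ²R.

|D(w)|=43, |Ess(w)|=11:

[(1, 9, 0), (3, 9, 1), (3, 11, 2), (4, 4, 0), (4, 8, 1), (6, 7, 2), (7, 1, 0), (7, 4, 1), (7, 6, 2), (10, 6, 4), (11, 3, 2)]


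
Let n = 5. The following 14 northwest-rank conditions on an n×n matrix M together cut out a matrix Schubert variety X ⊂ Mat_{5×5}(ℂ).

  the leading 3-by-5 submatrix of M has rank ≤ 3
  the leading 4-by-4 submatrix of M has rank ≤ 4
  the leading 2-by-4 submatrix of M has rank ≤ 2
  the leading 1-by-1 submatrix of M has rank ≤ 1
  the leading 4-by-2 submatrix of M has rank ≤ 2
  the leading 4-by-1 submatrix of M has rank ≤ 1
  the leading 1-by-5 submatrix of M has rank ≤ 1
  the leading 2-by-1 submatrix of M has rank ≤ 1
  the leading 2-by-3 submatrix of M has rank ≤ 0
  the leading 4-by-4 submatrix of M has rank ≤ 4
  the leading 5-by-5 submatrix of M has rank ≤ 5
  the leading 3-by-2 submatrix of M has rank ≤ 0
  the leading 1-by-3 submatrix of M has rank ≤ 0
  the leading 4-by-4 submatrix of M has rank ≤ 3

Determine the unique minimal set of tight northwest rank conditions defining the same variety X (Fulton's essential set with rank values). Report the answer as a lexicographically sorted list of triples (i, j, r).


The tightest implied rank at each (i,j), from the 14 conditions:

  row 1: 0 | 0 | 0 | 1 | 1
  row 2: 0 | 0 | 0 | 1 | 2
  row 3: 0 | 0 | 1 | 2 | 3
  row 4: 1 | 1 | 2 | 3 | 4
  row 5: 1 | 2 | 3 | 4 | 5

reading off 1-entries of Δ²R: w = (4, 5, 3, 1, 2).

|D(w)|=8, |Ess(w)|=2:

[(2, 3, 0), (3, 2, 0)]


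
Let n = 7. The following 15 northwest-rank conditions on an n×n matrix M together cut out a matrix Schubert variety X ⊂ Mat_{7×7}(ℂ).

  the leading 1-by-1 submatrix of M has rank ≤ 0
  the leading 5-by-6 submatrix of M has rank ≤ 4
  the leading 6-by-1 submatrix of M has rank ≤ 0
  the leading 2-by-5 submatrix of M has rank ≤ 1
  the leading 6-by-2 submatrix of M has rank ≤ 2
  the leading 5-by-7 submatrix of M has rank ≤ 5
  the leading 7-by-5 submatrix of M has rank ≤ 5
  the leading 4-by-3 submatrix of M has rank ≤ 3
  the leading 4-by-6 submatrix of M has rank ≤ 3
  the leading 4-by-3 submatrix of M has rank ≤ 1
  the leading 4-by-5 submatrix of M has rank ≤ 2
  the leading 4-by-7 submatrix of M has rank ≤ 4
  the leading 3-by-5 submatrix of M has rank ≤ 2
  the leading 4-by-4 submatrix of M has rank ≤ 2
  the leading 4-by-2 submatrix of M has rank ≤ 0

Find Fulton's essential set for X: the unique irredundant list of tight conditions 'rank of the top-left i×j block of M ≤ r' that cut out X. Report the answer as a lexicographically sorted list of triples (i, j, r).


Reconstructing r_w from the 15 given conditions:

  row 1: 0 0 1 1 1 1 1
  row 2: 0 0 1 1 1 2 2
  row 3: 0 0 1 2 2 3 3
  row 4: 0 0 1 2 2 3 4
  row 5: 0 1 2 3 3 4 5
  row 6: 0 1 2 3 4 5 6
  row 7: 1 2 3 4 5 6 7

so w = (3, 6, 4, 7, 2, 5, 1).

4 SE-corners of the 13-cell Rothe diagram give Ess(w):

[(2, 5, 1), (4, 2, 0), (4, 5, 2), (6, 1, 0)]


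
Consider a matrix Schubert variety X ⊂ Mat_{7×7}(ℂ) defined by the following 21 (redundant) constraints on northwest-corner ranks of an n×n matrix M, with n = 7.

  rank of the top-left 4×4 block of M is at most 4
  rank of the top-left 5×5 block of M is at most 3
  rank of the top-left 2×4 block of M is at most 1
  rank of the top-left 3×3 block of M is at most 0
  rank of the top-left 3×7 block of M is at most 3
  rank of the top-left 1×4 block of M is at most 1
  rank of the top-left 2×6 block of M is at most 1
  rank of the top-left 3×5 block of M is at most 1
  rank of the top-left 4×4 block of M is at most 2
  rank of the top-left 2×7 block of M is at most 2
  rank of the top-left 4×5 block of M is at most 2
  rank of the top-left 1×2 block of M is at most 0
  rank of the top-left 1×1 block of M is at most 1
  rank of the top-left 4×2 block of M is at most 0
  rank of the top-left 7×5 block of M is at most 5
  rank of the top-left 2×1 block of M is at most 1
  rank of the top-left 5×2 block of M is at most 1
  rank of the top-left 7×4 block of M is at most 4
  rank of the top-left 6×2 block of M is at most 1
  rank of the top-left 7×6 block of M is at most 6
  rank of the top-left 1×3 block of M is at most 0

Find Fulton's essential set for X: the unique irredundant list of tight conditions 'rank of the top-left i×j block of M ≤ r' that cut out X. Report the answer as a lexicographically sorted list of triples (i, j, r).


Recovering R(i,j) via the rank-extension bound from the 21 conditions:

  R[1]: 0 | 0 | 0 | 1 | 1 | 1 | 1
  R[2]: 0 | 0 | 0 | 1 | 1 | 1 | 2
  R[3]: 0 | 0 | 0 | 1 | 1 | 2 | 3
  R[4]: 0 | 0 | 1 | 2 | 2 | 3 | 4
  R[5]: 1 | 1 | 2 | 3 | 3 | 4 | 5
  R[6]: 1 | 1 | 2 | 3 | 4 | 5 | 6
  R[7]: 1 | 2 | 3 | 4 | 5 | 6 | 7

so w = (4, 7, 6, 3, 1, 5, 2).

5 SE-corners of the 15-cell Rothe diagram give Ess(w):

[(2, 6, 1), (3, 3, 0), (3, 5, 1), (4, 2, 0), (6, 2, 1)]


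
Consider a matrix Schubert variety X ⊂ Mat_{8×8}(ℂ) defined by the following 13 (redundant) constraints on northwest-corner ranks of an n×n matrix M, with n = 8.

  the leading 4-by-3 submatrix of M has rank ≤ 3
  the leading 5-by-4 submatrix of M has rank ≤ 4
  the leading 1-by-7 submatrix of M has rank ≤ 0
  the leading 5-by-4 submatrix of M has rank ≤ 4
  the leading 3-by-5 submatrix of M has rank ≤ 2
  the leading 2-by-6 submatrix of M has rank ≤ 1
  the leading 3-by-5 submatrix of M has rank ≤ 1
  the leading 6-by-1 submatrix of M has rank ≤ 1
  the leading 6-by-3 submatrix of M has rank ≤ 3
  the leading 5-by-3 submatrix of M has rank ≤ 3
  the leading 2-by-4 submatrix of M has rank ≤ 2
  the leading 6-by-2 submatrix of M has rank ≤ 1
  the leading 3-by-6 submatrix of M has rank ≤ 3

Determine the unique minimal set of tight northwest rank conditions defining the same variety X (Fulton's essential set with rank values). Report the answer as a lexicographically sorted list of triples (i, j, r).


Recovering R(i,j) via the rank-extension bound from the 13 conditions:

  0  0  0  0  0  0  0  1
  1  1  1  1  1  1  1  2
  1  1  1  1  1  2  2  3
  1  1  2  2  2  3  3  4
  1  1  2  3  3  4  4  5
  1  1  2  3  4  5  5  6
  1  2  3  4  5  6  6  7
  1  2  3  4  5  6  7  8

giving w = (8, 1, 6, 3, 4, 5, 2, 7) via Δ²R.

D(w) has 14 cells with 3 SE-corners; essential set:

[(1, 7, 0), (3, 5, 1), (6, 2, 1)]


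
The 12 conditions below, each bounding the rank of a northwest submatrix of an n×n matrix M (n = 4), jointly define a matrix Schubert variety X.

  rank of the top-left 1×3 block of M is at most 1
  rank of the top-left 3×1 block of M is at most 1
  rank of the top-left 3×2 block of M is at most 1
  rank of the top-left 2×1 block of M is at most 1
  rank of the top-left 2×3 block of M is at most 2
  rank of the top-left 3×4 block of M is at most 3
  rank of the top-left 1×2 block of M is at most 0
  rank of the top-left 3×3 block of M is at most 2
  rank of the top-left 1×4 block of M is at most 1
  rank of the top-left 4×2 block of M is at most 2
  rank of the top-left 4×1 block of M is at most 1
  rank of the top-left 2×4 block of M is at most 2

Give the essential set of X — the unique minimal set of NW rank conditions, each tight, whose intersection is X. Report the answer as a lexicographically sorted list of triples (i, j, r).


Propagating the 12 rank bounds to every northwest block:

  row 1: 0 0 1 1
  row 2: 1 1 2 2
  row 3: 1 1 2 3
  row 4: 1 2 3 4

hence w(1..4) = (3, 1, 4, 2).

2 SE-corners of the 3-cell Rothe diagram give Ess(w):

[(1, 2, 0), (3, 2, 1)]


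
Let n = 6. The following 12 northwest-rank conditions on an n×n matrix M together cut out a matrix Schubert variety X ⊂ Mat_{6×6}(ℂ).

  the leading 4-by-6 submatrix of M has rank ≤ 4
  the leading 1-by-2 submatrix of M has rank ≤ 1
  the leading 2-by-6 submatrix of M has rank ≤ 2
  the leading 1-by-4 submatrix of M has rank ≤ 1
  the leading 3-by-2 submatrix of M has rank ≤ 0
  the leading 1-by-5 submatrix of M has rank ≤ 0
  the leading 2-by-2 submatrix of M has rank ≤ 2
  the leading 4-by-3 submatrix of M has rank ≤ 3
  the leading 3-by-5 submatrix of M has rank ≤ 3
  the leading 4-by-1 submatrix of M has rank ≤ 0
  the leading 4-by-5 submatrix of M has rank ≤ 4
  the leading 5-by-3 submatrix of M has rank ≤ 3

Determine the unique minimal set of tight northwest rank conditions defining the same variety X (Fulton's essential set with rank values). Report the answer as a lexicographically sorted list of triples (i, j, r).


Reconstructing r_w from the 12 given conditions:

  R[1]: 0, 0, 0, 0, 0, 1
  R[2]: 0, 0, 1, 1, 1, 2
  R[3]: 0, 0, 1, 2, 2, 3
  R[4]: 0, 1, 2, 3, 3, 4
  R[5]: 1, 2, 3, 4, 4, 5
  R[6]: 1, 2, 3, 4, 5, 6

second differences of R give the permutation w = (6, 3, 4, 2, 1, 5).

Rothe diagram D(w) (10 cells), 3 SE-corners (essential conditions):

[(1, 5, 0), (3, 2, 0), (4, 1, 0)]


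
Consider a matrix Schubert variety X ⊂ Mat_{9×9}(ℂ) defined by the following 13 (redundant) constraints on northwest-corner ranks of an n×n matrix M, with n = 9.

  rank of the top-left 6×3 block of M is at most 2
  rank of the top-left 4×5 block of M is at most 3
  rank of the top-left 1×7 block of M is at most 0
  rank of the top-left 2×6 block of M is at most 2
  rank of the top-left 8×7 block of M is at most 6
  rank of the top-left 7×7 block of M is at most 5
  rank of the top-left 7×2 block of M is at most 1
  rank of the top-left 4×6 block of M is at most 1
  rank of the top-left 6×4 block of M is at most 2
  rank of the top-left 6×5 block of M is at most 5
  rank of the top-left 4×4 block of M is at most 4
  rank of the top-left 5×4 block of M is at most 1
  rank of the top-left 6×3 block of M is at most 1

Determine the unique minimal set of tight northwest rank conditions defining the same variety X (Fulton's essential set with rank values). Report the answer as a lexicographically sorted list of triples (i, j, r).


Propagating the 13 rank bounds to every northwest block:

  R[1]: 0, 0, 0, 0, 0, 0, 0, 1, 1
  R[2]: 1, 1, 1, 1, 1, 1, 1, 2, 2
  R[3]: 1, 1, 1, 1, 1, 1, 2, 3, 3
  R[4]: 1, 1, 1, 1, 1, 1, 2, 3, 4
  R[5]: 1, 1, 1, 1, 2, 2, 3, 4, 5
  R[6]: 1, 1, 1, 2, 3, 3, 4, 5, 6
  R[7]: 1, 1, 2, 3, 4, 4, 5, 6, 7
  R[8]: 1, 2, 3, 4, 5, 5, 6, 7, 8
  R[9]: 1, 2, 3, 4, 5, 6, 7, 8, 9

hence w(1..9) = (8, 1, 7, 9, 5, 4, 3, 2, 6).

D(w) has 23 cells with 5 SE-corners; essential set:

[(1, 7, 0), (4, 6, 1), (5, 4, 1), (6, 3, 1), (7, 2, 1)]


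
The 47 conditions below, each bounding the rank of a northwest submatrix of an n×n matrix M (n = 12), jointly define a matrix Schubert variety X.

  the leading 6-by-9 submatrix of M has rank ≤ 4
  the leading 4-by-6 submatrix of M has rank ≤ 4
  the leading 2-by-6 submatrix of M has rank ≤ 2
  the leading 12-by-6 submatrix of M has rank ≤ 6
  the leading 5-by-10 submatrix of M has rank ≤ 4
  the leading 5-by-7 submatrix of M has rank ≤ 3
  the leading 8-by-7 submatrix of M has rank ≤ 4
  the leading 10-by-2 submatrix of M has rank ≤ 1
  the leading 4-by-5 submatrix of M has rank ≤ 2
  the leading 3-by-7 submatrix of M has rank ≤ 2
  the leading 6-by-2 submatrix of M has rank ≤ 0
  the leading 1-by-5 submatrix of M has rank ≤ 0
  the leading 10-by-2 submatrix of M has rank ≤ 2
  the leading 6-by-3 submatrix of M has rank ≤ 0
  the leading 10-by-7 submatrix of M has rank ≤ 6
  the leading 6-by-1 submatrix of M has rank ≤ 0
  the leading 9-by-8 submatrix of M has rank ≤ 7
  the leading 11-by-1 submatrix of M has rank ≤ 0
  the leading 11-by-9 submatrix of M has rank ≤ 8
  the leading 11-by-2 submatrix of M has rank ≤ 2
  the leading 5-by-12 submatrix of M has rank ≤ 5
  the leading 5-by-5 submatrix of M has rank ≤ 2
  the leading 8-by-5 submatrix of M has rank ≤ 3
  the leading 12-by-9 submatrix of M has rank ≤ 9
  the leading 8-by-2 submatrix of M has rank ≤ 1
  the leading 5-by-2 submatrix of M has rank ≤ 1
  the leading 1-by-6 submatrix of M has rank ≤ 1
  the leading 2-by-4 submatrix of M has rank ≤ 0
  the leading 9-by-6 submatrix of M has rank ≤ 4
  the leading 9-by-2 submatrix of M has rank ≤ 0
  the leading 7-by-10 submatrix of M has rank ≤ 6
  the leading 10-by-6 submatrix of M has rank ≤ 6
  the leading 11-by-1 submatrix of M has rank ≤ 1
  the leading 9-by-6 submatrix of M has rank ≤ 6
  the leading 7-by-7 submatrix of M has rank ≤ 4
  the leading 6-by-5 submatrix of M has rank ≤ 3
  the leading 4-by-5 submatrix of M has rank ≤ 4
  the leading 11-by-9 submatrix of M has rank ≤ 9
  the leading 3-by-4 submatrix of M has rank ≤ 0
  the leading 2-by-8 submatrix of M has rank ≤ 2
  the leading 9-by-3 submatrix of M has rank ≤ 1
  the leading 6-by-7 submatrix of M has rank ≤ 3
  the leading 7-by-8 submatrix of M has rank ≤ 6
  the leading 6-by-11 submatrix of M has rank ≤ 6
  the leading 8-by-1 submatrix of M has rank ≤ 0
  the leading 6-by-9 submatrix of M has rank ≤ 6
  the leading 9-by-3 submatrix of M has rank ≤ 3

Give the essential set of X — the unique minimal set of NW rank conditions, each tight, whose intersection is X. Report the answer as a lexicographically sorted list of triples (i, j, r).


Computing R[i][j] = min implied NW-rank bound (n=12, 47 conditions):

  row 1: 0 | 0 | 0 | 0 | 0 | 1 | 1 | 1 | 1 | 1 | 1 | 1
  row 2: 0 | 0 | 0 | 0 | 1 | 2 | 2 | 2 | 2 | 2 | 2 | 2
  row 3: 0 | 0 | 0 | 0 | 1 | 2 | 2 | 3 | 3 | 3 | 3 | 3
  row 4: 0 | 0 | 0 | 1 | 2 | 3 | 3 | 4 | 4 | 4 | 4 | 4
  row 5: 0 | 0 | 0 | 1 | 2 | 3 | 3 | 4 | 4 | 4 | 5 | 5
  row 6: 0 | 0 | 0 | 1 | 2 | 3 | 3 | 4 | 4 | 5 | 6 | 6
  row 7: 0 | 0 | 1 | 2 | 3 | 4 | 4 | 5 | 5 | 6 | 7 | 7
  row 8: 0 | 0 | 1 | 2 | 3 | 4 | 4 | 5 | 6 | 7 | 8 | 8
  row 9: 0 | 0 | 1 | 2 | 3 | 4 | 5 | 6 | 7 | 8 | 9 | 9
  row 10: 0 | 1 | 2 | 3 | 4 | 5 | 6 | 7 | 8 | 9 | 10 | 10
  row 11: 0 | 1 | 2 | 3 | 4 | 5 | 6 | 7 | 8 | 9 | 10 | 11
  row 12: 1 | 2 | 3 | 4 | 5 | 6 | 7 | 8 | 9 | 10 | 11 | 12

reading off 1-entries of Δ²R: w = (6, 5, 8, 4, 11, 10, 3, 9, 7, 2, 12, 1).

Rothe diagram D(w) (37 cells), 10 SE-corners (essential conditions):

[(1, 5, 0), (3, 4, 0), (3, 7, 2), (5, 10, 4), (6, 3, 0), (6, 7, 3), (6, 9, 4), (8, 7, 4), (9, 2, 0), (11, 1, 0)]


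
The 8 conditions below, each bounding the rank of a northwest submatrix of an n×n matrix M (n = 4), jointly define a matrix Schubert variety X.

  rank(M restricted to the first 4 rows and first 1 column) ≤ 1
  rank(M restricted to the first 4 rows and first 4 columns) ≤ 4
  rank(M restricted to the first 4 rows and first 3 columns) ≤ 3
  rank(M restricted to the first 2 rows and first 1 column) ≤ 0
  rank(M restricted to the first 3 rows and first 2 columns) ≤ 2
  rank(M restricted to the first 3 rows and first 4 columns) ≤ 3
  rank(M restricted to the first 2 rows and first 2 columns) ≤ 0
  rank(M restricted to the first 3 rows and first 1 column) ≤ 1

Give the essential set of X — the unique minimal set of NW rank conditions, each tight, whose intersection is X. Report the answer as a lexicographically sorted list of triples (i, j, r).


Computing R[i][j] = min implied NW-rank bound (n=4, 8 conditions):

  R[1]: 0  0  1  1
  R[2]: 0  0  1  2
  R[3]: 1  1  2  3
  R[4]: 1  2  3  4

so w = (3, 4, 1, 2).

ℓ(w)=4; the 1 essential cell (i,j,r):

[(2, 2, 0)]


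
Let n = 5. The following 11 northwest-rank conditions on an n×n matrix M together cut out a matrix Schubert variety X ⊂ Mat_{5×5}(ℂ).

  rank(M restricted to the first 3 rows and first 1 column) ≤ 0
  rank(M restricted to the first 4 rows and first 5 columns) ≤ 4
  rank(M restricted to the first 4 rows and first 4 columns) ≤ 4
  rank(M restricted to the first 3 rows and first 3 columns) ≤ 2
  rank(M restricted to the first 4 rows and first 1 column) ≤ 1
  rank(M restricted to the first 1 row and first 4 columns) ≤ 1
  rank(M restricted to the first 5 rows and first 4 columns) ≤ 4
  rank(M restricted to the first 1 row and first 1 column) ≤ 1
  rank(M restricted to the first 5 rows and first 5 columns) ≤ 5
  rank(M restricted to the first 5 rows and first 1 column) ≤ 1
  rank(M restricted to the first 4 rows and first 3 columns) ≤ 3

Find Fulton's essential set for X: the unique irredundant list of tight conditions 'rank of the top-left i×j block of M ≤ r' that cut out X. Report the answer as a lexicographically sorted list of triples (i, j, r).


Computing R[i][j] = min implied NW-rank bound (n=5, 11 conditions):

  0, 1, 1, 1, 1
  0, 1, 2, 2, 2
  0, 1, 2, 3, 3
  1, 2, 3, 4, 4
  1, 2, 3, 4, 5

so w = (2, 3, 4, 1, 5).

Rothe diagram D(w) (3 cells), 1 SE-corner (essential condition):

[(3, 1, 0)]


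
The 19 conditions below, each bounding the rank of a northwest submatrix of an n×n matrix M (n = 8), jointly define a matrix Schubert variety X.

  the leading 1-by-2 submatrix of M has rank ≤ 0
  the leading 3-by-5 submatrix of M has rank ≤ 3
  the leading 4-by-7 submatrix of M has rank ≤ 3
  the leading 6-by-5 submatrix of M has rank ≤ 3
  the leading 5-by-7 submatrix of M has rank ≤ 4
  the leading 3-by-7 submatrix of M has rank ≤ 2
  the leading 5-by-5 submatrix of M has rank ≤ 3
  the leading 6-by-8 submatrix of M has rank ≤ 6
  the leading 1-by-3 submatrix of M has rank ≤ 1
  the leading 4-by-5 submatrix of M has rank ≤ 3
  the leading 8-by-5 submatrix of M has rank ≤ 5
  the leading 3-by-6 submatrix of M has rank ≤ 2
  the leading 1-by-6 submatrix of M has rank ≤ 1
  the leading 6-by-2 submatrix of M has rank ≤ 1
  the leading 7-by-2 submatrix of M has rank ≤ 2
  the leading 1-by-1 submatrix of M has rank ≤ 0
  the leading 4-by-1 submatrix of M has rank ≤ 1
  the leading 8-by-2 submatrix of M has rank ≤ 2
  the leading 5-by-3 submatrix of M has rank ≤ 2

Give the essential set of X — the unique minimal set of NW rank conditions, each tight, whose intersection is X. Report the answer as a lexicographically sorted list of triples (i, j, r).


Propagating the 19 rank bounds to every northwest block:

  row 1: 0 0 1 1 1 1 1 1
  row 2: 1 1 2 2 2 2 2 2
  row 3: 1 1 2 2 2 2 2 3
  row 4: 1 1 2 3 3 3 3 4
  row 5: 1 1 2 3 3 4 4 5
  row 6: 1 1 2 3 3 4 5 6
  row 7: 1 2 3 4 4 5 6 7
  row 8: 1 2 3 4 5 6 7 8

second differences of R give the permutation w = (3, 1, 8, 4, 6, 7, 2, 5).

Rothe diagram D(w) (12 cells), 4 SE-corners (essential conditions):

[(1, 2, 0), (3, 7, 2), (6, 2, 1), (6, 5, 3)]


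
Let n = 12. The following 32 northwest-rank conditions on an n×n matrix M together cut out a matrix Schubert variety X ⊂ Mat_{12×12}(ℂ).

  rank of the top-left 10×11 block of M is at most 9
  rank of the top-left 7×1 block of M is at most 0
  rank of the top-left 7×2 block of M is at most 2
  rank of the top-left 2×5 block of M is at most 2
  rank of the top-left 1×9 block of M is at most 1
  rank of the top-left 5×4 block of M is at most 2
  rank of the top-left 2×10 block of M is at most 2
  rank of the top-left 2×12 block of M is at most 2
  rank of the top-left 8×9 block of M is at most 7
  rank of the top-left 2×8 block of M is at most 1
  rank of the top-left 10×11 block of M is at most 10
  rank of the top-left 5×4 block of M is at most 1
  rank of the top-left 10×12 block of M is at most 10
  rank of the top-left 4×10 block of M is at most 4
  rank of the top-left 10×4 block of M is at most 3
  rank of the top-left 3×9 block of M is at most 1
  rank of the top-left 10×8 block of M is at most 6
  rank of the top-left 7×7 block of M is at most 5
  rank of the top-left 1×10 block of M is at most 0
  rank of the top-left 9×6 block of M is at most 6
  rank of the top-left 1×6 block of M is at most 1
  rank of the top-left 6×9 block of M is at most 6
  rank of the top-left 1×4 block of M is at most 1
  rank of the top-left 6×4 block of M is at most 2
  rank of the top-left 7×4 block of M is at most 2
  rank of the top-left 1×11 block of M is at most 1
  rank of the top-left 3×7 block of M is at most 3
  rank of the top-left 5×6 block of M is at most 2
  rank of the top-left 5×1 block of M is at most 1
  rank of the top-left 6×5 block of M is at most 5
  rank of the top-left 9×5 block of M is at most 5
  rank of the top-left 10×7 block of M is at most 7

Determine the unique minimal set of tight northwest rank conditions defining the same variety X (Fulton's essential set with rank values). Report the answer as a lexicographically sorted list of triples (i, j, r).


Rank table r_w(12×12) implied by the 32 constraints:

  R[1]: 0 0 0 0 0 0 0 0 0 0 1 1
  R[2]: 0 1 1 1 1 1 1 1 1 1 2 2
  R[3]: 0 1 1 1 1 1 1 1 1 2 3 3
  R[4]: 0 1 1 1 2 2 2 2 2 3 4 4
  R[5]: 0 1 1 1 2 2 3 3 3 4 5 5
  R[6]: 0 1 2 2 3 3 4 4 4 5 6 6
  R[7]: 0 1 2 2 3 4 5 5 5 6 7 7
  R[8]: 1 2 3 3 4 5 6 6 6 7 8 8
  R[9]: 1 2 3 3 4 5 6 6 7 8 9 9
  R[10]: 1 2 3 3 4 5 6 6 7 8 9 10
  R[11]: 1 2 3 4 5 6 7 7 8 9 10 11
  R[12]: 1 2 3 4 5 6 7 8 9 10 11 12

the unique w with this rank table is (11, 2, 10, 5, 7, 3, 6, 1, 9, 12, 4, 8).

D(w) has 33 cells with 8 SE-corners; essential set:

[(1, 10, 0), (3, 9, 1), (5, 4, 1), (5, 6, 2), (7, 1, 0), (7, 4, 2), (10, 4, 3), (10, 8, 6)]


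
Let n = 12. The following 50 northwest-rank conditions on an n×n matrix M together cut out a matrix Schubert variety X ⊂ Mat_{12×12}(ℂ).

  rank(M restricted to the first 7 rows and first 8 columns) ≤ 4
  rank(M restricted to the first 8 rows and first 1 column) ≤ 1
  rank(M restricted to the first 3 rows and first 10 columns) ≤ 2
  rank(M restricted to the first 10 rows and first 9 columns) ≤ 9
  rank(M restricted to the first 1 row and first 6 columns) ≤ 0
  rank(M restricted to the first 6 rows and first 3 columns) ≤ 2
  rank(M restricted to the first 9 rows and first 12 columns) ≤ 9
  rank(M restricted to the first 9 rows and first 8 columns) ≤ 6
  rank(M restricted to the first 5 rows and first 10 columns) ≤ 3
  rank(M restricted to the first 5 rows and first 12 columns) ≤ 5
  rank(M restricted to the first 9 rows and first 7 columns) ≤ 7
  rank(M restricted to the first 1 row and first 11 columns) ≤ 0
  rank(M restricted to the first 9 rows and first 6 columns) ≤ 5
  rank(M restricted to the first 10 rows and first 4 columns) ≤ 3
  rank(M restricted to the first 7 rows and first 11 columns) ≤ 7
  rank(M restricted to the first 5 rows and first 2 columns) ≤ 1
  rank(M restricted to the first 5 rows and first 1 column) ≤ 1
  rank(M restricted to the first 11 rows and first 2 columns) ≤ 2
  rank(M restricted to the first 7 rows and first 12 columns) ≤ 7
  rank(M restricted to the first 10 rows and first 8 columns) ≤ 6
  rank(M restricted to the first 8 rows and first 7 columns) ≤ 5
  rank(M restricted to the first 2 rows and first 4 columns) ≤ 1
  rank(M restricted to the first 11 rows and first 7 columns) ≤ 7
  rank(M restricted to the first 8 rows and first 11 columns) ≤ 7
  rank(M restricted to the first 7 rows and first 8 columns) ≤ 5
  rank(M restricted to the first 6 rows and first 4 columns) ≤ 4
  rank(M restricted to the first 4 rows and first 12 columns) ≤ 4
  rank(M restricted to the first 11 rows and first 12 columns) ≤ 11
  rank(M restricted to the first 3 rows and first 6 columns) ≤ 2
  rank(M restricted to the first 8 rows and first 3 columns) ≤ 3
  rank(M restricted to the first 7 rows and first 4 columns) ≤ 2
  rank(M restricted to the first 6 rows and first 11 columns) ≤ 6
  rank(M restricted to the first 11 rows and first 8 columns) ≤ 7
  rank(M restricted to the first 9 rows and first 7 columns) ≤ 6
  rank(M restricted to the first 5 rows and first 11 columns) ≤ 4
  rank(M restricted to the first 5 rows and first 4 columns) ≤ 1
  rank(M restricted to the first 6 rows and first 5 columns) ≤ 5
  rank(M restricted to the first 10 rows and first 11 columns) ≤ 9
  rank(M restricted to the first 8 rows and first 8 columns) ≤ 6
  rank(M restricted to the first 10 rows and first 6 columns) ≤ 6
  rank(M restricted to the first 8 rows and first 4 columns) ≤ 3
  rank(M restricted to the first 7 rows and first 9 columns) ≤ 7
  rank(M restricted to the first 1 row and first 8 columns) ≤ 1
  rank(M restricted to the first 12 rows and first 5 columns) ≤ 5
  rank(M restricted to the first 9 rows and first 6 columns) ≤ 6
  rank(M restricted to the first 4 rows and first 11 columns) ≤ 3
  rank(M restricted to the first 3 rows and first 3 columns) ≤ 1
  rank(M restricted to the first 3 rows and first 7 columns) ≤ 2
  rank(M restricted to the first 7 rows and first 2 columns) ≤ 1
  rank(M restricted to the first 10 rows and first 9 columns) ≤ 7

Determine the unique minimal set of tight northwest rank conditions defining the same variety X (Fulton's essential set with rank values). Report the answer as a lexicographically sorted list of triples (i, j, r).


Rank table r_w(12×12) implied by the 50 constraints:

  0, 0, 0, 0, 0, 0, 0, 0, 0, 0, 0, 1
  1, 1, 1, 1, 1, 1, 1, 1, 1, 1, 1, 2
  1, 1, 1, 1, 2, 2, 2, 2, 2, 2, 2, 3
  1, 1, 1, 1, 2, 3, 3, 3, 3, 3, 3, 4
  1, 1, 1, 1, 2, 3, 3, 3, 3, 3, 4, 5
  1, 1, 2, 2, 3, 4, 4, 4, 4, 4, 5, 6
  1, 1, 2, 2, 3, 4, 4, 4, 5, 5, 6, 7
  1, 2, 3, 3, 4, 5, 5, 5, 6, 6, 7, 8
  1, 2, 3, 3, 4, 5, 6, 6, 7, 7, 8, 9
  1, 2, 3, 3, 4, 5, 6, 6, 7, 8, 9, 10
  1, 2, 3, 4, 5, 6, 7, 7, 8, 9, 10, 11
  1, 2, 3, 4, 5, 6, 7, 8, 9, 10, 11, 12

the unique w with this rank table is (12, 1, 5, 6, 11, 3, 9, 2, 7, 10, 4, 8).

Fulton essential set (8 of the 32 Rothe cells):

[(1, 11, 0), (5, 4, 1), (5, 10, 3), (7, 2, 1), (7, 4, 2), (7, 8, 4), (10, 4, 3), (10, 8, 6)]


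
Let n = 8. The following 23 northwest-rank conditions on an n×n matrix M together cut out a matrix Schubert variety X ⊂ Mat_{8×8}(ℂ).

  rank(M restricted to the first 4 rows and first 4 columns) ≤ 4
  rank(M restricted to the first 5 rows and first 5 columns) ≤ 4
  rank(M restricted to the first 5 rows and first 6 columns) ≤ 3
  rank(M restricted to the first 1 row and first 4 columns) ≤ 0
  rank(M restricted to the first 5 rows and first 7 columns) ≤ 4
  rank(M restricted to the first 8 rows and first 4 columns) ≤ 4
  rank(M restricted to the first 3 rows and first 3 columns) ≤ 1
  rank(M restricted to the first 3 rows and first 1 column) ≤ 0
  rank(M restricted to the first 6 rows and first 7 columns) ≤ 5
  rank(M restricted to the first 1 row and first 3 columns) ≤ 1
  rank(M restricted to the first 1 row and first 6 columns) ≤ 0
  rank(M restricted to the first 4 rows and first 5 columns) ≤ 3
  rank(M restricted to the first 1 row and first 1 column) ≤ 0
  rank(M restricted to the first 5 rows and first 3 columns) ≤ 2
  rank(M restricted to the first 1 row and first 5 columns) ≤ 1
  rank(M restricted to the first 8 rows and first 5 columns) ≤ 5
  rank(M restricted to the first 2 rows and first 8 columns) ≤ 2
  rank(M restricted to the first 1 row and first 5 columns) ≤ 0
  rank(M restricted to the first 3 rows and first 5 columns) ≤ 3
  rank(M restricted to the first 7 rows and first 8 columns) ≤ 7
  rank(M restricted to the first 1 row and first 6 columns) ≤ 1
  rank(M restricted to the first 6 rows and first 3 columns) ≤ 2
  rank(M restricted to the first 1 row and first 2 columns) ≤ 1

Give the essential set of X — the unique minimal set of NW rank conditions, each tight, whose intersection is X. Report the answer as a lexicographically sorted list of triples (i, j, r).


The tightest implied rank at each (i,j), from the 23 conditions:

  i=1: 0, 0, 0, 0, 0, 0, 1, 1
  i=2: 0, 1, 1, 1, 1, 1, 2, 2
  i=3: 0, 1, 1, 2, 2, 2, 3, 3
  i=4: 1, 2, 2, 3, 3, 3, 4, 4
  i=5: 1, 2, 2, 3, 3, 3, 4, 5
  i=6: 1, 2, 2, 3, 4, 4, 5, 6
  i=7: 1, 2, 3, 4, 5, 5, 6, 7
  i=8: 1, 2, 3, 4, 5, 6, 7, 8

second differences of R give the permutation w = (7, 2, 4, 1, 8, 5, 3, 6).

Rothe diagram D(w) (13 cells), 5 SE-corners (essential conditions):

[(1, 6, 0), (3, 1, 0), (3, 3, 1), (5, 6, 3), (6, 3, 2)]


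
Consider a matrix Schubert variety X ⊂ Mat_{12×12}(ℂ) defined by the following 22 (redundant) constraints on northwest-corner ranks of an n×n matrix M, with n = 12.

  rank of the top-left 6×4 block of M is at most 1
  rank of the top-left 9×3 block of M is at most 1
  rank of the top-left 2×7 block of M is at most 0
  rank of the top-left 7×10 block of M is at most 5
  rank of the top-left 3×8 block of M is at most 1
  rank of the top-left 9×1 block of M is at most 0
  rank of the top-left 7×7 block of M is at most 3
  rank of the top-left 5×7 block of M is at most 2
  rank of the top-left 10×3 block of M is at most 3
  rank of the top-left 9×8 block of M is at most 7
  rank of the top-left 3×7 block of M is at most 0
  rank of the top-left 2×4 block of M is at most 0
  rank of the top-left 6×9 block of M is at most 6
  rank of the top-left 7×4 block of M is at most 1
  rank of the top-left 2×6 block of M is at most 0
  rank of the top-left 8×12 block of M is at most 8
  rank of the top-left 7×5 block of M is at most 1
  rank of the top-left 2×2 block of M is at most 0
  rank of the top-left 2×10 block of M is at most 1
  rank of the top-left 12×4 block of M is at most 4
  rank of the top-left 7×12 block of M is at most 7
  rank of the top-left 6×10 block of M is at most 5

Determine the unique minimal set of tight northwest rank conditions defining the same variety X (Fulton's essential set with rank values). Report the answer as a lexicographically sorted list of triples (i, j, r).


The tightest implied rank at each (i,j), from the 22 conditions:

  R[1]: 0 | 0 | 0 | 0 | 0 | 0 | 0 | 1 | 1 | 1 | 1 | 1
  R[2]: 0 | 0 | 0 | 0 | 0 | 0 | 0 | 1 | 1 | 1 | 2 | 2
  R[3]: 0 | 0 | 0 | 0 | 0 | 0 | 0 | 1 | 2 | 2 | 3 | 3
  R[4]: 0 | 1 | 1 | 1 | 1 | 1 | 1 | 2 | 3 | 3 | 4 | 4
  R[5]: 0 | 1 | 1 | 1 | 1 | 2 | 2 | 3 | 4 | 4 | 5 | 5
  R[6]: 0 | 1 | 1 | 1 | 1 | 2 | 3 | 4 | 5 | 5 | 6 | 6
  R[7]: 0 | 1 | 1 | 1 | 1 | 2 | 3 | 4 | 5 | 5 | 6 | 7
  R[8]: 0 | 1 | 1 | 2 | 2 | 3 | 4 | 5 | 6 | 6 | 7 | 8
  R[9]: 0 | 1 | 1 | 2 | 3 | 4 | 5 | 6 | 7 | 7 | 8 | 9
  R[10]: 1 | 2 | 2 | 3 | 4 | 5 | 6 | 7 | 8 | 8 | 9 | 10
  R[11]: 1 | 2 | 3 | 4 | 5 | 6 | 7 | 8 | 9 | 9 | 10 | 11
  R[12]: 1 | 2 | 3 | 4 | 5 | 6 | 7 | 8 | 9 | 10 | 11 | 12

second differences of R give the permutation w = (8, 11, 9, 2, 6, 7, 12, 4, 5, 1, 3, 10).

Fulton essential set (6 of the 41 Rothe cells):

[(2, 10, 1), (3, 7, 0), (7, 5, 1), (7, 10, 5), (9, 1, 0), (9, 3, 1)]
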